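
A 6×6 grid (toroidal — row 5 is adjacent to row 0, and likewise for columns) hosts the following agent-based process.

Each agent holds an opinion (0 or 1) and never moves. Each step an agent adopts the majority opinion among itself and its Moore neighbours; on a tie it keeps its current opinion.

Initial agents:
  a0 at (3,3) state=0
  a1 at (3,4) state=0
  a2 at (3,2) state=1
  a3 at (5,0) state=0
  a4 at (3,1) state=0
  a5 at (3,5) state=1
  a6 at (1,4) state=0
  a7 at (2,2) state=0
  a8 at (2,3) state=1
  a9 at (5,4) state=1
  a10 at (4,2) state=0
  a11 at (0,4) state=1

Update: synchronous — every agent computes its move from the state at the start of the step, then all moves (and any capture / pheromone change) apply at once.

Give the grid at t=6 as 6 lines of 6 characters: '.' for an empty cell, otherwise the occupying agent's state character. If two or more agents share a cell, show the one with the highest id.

t=1: a0@(3,3):0 a1@(3,4):0 a2@(3,2):0 a3@(5,0):0 a4@(3,1):0 a5@(3,5):1 a6@(1,4):1 a7@(2,2):0 a8@(2,3):0 a9@(5,4):1 a10@(4,2):0 a11@(0,4):1
t=2: (unchanged — steady state)

....1.
....1.
..00..
.00001
..0...
0...1.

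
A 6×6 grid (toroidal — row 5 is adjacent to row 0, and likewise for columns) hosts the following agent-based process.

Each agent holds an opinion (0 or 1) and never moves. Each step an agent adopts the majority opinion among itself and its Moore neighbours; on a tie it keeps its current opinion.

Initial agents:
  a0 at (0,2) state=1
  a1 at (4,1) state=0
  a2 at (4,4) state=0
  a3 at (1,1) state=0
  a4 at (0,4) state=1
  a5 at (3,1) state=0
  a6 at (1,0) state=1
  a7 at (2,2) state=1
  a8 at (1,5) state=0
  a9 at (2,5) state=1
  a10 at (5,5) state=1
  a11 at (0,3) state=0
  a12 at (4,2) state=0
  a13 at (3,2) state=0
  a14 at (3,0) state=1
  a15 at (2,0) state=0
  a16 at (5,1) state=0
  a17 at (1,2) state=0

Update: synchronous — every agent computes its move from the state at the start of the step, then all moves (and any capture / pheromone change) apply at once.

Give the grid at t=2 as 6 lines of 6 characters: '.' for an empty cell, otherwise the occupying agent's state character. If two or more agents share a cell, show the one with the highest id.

..001.
000..1
0.0..0
000...
.00.0.
.0...1

t=1: a0@(0,2):0 a1@(4,1):0 a2@(4,4):0 a3@(1,1):0 a4@(0,4):1 a5@(3,1):0 a6@(1,0):0 a7@(2,2):0 a8@(1,5):1 a9@(2,5):1 a10@(5,5):1 a11@(0,3):0 a12@(4,2):0 a13@(3,2):0 a14@(3,0):0 a15@(2,0):0 a16@(5,1):0 a17@(1,2):0
t=2: a0@(0,2):0 a1@(4,1):0 a2@(4,4):0 a3@(1,1):0 a4@(0,4):1 a5@(3,1):0 a6@(1,0):0 a7@(2,2):0 a8@(1,5):1 a9@(2,5):0 a10@(5,5):1 a11@(0,3):0 a12@(4,2):0 a13@(3,2):0 a14@(3,0):0 a15@(2,0):0 a16@(5,1):0 a17@(1,2):0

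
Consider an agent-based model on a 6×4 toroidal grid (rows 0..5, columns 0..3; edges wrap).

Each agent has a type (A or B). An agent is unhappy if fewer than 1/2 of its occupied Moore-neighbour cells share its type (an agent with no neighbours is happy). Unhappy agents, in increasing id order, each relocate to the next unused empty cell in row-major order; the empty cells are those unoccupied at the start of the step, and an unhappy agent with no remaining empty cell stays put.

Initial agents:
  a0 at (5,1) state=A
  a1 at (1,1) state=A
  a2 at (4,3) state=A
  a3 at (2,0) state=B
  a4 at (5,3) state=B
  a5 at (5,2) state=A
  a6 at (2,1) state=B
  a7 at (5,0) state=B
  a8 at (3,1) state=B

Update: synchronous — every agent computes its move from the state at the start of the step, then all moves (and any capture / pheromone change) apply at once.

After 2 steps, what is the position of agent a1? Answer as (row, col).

(0, 0)

t=1: a0@(5,1):A a1@(0,0):A a2@(0,1):A a3@(2,0):B a4@(0,2):B a5@(5,2):A a6@(2,1):B a7@(0,3):B a8@(3,1):B
t=2: a0@(5,1):A a1@(0,0):A a2@(0,1):A a3@(2,0):B a4@(1,0):B a5@(5,2):A a6@(2,1):B a7@(1,1):B a8@(3,1):B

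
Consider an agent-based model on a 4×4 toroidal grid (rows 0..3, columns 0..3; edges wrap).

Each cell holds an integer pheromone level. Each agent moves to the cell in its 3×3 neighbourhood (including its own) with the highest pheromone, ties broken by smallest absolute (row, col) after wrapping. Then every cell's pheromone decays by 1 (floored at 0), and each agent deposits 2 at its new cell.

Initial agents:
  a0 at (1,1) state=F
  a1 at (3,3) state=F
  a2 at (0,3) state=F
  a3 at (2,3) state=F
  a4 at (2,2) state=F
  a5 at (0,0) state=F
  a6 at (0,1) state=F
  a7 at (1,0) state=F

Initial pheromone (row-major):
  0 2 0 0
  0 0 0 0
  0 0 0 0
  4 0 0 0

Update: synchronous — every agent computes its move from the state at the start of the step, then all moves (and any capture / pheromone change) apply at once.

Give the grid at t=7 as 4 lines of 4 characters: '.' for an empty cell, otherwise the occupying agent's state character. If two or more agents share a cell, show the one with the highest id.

....
....
....
F...

t=1: a0@(0,1) a1@(3,0) a2@(3,0) a3@(3,0) a4@(1,1) a5@(3,0) a6@(3,0) a7@(0,1) | pheromone: 0 5 0 0 / 0 2 0 0 / 0 0 0 0 / 13 0 0 0
t=2: a0@(3,0) a1@(3,0) a2@(3,0) a3@(3,0) a4@(0,1) a5@(3,0) a6@(3,0) a7@(3,0) | pheromone: 0 6 0 0 / 0 1 0 0 / 0 0 0 0 / 26 0 0 0
t=3: a0@(3,0) a1@(3,0) a2@(3,0) a3@(3,0) a4@(3,0) a5@(3,0) a6@(3,0) a7@(3,0) | pheromone: 0 5 0 0 / 0 0 0 0 / 0 0 0 0 / 41 0 0 0
t=4: a0@(3,0) a1@(3,0) a2@(3,0) a3@(3,0) a4@(3,0) a5@(3,0) a6@(3,0) a7@(3,0) | pheromone: 0 4 0 0 / 0 0 0 0 / 0 0 0 0 / 56 0 0 0
t=5: a0@(3,0) a1@(3,0) a2@(3,0) a3@(3,0) a4@(3,0) a5@(3,0) a6@(3,0) a7@(3,0) | pheromone: 0 3 0 0 / 0 0 0 0 / 0 0 0 0 / 71 0 0 0
t=6: a0@(3,0) a1@(3,0) a2@(3,0) a3@(3,0) a4@(3,0) a5@(3,0) a6@(3,0) a7@(3,0) | pheromone: 0 2 0 0 / 0 0 0 0 / 0 0 0 0 / 86 0 0 0
t=7: a0@(3,0) a1@(3,0) a2@(3,0) a3@(3,0) a4@(3,0) a5@(3,0) a6@(3,0) a7@(3,0) | pheromone: 0 1 0 0 / 0 0 0 0 / 0 0 0 0 / 101 0 0 0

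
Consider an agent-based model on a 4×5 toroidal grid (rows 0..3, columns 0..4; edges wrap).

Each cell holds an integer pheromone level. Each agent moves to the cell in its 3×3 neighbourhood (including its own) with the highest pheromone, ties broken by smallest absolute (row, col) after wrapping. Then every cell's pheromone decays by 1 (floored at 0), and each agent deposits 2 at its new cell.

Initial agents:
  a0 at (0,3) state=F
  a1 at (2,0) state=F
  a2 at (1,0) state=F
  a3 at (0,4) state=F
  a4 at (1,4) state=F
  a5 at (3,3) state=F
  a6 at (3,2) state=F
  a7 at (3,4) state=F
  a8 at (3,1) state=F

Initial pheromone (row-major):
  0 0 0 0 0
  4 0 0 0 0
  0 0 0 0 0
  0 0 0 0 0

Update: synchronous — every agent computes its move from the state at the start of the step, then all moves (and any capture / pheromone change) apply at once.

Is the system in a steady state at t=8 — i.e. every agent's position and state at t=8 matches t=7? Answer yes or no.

yes

t=1: a0@(0,2) a1@(1,0) a2@(1,0) a3@(1,0) a4@(1,0) a5@(0,2) a6@(0,1) a7@(0,0) a8@(0,0) | pheromone: 4 2 4 0 0 / 11 0 0 0 0 / 0 0 0 0 0 / 0 0 0 0 0
t=2: a0@(0,2) a1@(1,0) a2@(1,0) a3@(1,0) a4@(1,0) a5@(0,2) a6@(1,0) a7@(1,0) a8@(1,0) | pheromone: 3 1 7 0 0 / 24 0 0 0 0 / 0 0 0 0 0 / 0 0 0 0 0
t=3: a0@(0,2) a1@(1,0) a2@(1,0) a3@(1,0) a4@(1,0) a5@(0,2) a6@(1,0) a7@(1,0) a8@(1,0) | pheromone: 2 0 10 0 0 / 37 0 0 0 0 / 0 0 0 0 0 / 0 0 0 0 0
t=4: a0@(0,2) a1@(1,0) a2@(1,0) a3@(1,0) a4@(1,0) a5@(0,2) a6@(1,0) a7@(1,0) a8@(1,0) | pheromone: 1 0 13 0 0 / 50 0 0 0 0 / 0 0 0 0 0 / 0 0 0 0 0
t=5: a0@(0,2) a1@(1,0) a2@(1,0) a3@(1,0) a4@(1,0) a5@(0,2) a6@(1,0) a7@(1,0) a8@(1,0) | pheromone: 0 0 16 0 0 / 63 0 0 0 0 / 0 0 0 0 0 / 0 0 0 0 0
t=6: a0@(0,2) a1@(1,0) a2@(1,0) a3@(1,0) a4@(1,0) a5@(0,2) a6@(1,0) a7@(1,0) a8@(1,0) | pheromone: 0 0 19 0 0 / 76 0 0 0 0 / 0 0 0 0 0 / 0 0 0 0 0
t=7: a0@(0,2) a1@(1,0) a2@(1,0) a3@(1,0) a4@(1,0) a5@(0,2) a6@(1,0) a7@(1,0) a8@(1,0) | pheromone: 0 0 22 0 0 / 89 0 0 0 0 / 0 0 0 0 0 / 0 0 0 0 0
t=8: a0@(0,2) a1@(1,0) a2@(1,0) a3@(1,0) a4@(1,0) a5@(0,2) a6@(1,0) a7@(1,0) a8@(1,0) | pheromone: 0 0 25 0 0 / 102 0 0 0 0 / 0 0 0 0 0 / 0 0 0 0 0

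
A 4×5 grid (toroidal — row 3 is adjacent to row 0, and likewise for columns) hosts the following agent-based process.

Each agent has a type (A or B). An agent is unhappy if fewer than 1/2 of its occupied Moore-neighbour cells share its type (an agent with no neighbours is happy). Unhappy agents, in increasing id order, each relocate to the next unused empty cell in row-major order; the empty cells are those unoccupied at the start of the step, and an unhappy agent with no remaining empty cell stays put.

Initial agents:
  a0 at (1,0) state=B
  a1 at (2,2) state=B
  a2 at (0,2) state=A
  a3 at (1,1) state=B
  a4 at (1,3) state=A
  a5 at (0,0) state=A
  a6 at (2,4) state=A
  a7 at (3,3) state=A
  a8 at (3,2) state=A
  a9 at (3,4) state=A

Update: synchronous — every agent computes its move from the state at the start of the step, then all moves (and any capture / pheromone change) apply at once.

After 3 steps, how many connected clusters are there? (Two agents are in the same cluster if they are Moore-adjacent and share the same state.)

t=1: a0@(0,1):B a1@(0,3):B a2@(0,2):A a3@(1,1):B a4@(1,3):A a5@(0,4):A a6@(2,4):A a7@(3,3):A a8@(3,2):A a9@(3,4):A
t=2: a0@(0,0):B a1@(1,0):B a2@(0,2):A a3@(1,1):B a4@(1,3):A a5@(0,4):A a6@(2,4):A a7@(3,3):A a8@(3,2):A a9@(3,4):A
t=3: (unchanged — steady state)

2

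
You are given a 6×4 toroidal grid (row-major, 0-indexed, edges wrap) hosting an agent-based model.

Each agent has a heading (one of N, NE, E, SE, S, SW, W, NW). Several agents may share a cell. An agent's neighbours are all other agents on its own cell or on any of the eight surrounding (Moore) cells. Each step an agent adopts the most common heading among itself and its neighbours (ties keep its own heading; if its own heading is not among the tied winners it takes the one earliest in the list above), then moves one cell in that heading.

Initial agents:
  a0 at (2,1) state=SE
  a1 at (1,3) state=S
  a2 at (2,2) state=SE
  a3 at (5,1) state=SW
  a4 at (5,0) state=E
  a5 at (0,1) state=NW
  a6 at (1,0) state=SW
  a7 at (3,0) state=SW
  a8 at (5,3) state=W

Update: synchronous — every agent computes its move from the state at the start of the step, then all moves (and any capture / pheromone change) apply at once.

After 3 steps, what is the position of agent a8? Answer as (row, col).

(0, 2)

t=1: a0@(3,2):SE a1@(2,3):S a2@(3,3):SE a3@(0,0):SW a4@(5,1):E a5@(1,0):SW a6@(2,3):SW a7@(4,3):SW a8@(5,2):W
t=2: a0@(4,3):SE a1@(3,0):SE a2@(4,0):SE a3@(1,3):SW a4@(5,2):E a5@(2,3):SW a6@(3,2):SW a7@(5,0):SE a8@(5,1):W
t=3: a0@(5,0):SE a1@(4,1):SE a2@(5,1):SE a3@(2,2):SW a4@(5,3):E a5@(3,2):SW a6@(4,1):SW a7@(0,1):SE a8@(0,2):SE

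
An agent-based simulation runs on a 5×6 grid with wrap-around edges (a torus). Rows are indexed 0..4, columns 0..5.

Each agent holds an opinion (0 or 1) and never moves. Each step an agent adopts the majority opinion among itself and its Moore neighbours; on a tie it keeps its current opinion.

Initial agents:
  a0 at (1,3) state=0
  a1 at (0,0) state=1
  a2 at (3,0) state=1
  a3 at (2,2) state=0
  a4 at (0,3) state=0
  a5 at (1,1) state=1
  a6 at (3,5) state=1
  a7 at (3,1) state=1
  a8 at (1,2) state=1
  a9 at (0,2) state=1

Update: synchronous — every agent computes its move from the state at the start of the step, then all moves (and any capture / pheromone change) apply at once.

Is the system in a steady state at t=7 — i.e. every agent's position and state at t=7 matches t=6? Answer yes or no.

yes

t=1: a0@(1,3):0 a1@(0,0):1 a2@(3,0):1 a3@(2,2):1 a4@(0,3):0 a5@(1,1):1 a6@(3,5):1 a7@(3,1):1 a8@(1,2):1 a9@(0,2):1
t=2: a0@(1,3):1 a1@(0,0):1 a2@(3,0):1 a3@(2,2):1 a4@(0,3):0 a5@(1,1):1 a6@(3,5):1 a7@(3,1):1 a8@(1,2):1 a9@(0,2):1
t=3: a0@(1,3):1 a1@(0,0):1 a2@(3,0):1 a3@(2,2):1 a4@(0,3):1 a5@(1,1):1 a6@(3,5):1 a7@(3,1):1 a8@(1,2):1 a9@(0,2):1
t=4: (unchanged — steady state)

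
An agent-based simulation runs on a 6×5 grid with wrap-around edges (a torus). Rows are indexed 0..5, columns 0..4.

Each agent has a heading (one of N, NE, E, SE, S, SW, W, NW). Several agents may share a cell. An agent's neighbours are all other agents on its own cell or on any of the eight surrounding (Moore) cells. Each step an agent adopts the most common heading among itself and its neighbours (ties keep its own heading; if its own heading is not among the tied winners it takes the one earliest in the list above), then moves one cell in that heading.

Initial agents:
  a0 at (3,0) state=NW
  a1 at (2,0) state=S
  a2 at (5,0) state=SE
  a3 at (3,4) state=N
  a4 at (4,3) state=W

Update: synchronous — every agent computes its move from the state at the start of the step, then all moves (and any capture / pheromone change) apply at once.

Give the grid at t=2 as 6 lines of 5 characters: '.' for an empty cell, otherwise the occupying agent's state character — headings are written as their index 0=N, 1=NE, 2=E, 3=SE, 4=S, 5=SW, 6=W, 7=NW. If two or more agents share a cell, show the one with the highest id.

.....
..370
.....
.....
46...
.....

t=1: a0@(2,4):NW a1@(3,0):S a2@(0,1):SE a3@(2,4):N a4@(4,2):W
t=2: a0@(1,3):NW a1@(4,0):S a2@(1,2):SE a3@(1,4):N a4@(4,1):W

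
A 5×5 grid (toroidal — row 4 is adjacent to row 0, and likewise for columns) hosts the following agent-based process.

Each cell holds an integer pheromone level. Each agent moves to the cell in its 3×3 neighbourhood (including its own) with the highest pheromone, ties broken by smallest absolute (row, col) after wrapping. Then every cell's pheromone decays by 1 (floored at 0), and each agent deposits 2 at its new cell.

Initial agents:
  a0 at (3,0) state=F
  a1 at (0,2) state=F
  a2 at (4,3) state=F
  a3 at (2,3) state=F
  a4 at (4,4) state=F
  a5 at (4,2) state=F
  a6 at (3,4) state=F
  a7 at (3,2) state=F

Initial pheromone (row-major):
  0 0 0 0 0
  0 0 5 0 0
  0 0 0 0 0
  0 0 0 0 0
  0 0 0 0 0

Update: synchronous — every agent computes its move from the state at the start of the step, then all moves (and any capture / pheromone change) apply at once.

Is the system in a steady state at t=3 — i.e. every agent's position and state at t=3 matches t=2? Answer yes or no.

yes

t=1: a0@(2,0) a1@(1,2) a2@(0,2) a3@(1,2) a4@(0,0) a5@(0,1) a6@(2,0) a7@(2,1) | pheromone: 2 2 2 0 0 / 0 0 8 0 0 / 4 2 0 0 0 / 0 0 0 0 0 / 0 0 0 0 0
t=2: a0@(2,0) a1@(1,2) a2@(1,2) a3@(1,2) a4@(0,0) a5@(1,2) a6@(2,0) a7@(1,2) | pheromone: 3 1 1 0 0 / 0 0 17 0 0 / 7 1 0 0 0 / 0 0 0 0 0 / 0 0 0 0 0
t=3: a0@(2,0) a1@(1,2) a2@(1,2) a3@(1,2) a4@(0,0) a5@(1,2) a6@(2,0) a7@(1,2) | pheromone: 4 0 0 0 0 / 0 0 26 0 0 / 10 0 0 0 0 / 0 0 0 0 0 / 0 0 0 0 0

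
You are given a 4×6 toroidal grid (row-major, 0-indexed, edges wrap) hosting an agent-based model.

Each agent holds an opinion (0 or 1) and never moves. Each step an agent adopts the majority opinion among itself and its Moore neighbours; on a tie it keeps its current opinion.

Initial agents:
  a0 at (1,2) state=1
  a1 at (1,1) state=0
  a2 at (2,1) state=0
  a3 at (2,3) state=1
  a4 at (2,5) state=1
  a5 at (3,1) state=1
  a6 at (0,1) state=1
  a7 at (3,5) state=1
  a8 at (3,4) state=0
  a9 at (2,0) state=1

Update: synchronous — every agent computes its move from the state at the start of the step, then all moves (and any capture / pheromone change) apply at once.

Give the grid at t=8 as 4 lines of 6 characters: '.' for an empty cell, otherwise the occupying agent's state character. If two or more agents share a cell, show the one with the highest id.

t=1: a0@(1,2):1 a1@(1,1):1 a2@(2,1):1 a3@(2,3):1 a4@(2,5):1 a5@(3,1):1 a6@(0,1):1 a7@(3,5):1 a8@(3,4):1 a9@(2,0):1
t=2: (unchanged — steady state)

.1....
.11...
11.1.1
.1..11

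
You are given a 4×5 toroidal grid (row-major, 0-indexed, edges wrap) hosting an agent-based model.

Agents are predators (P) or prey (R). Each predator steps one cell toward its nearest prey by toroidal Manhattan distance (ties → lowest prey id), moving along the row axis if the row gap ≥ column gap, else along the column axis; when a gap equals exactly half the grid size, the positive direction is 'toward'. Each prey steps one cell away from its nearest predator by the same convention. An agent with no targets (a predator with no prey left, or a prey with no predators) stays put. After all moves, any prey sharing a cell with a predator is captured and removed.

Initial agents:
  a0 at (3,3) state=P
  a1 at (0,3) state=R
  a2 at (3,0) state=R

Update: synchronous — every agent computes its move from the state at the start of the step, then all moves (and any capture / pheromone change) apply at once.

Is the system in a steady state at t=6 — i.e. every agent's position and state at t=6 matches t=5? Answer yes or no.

no

t=1: a0@(0,3):P a1@(1,3):R a2@(3,1):R
t=2: a0@(1,3):P a1@(2,3):R a2@(3,0):R
t=3: a0@(2,3):P a1@(3,3):R a2@(2,0):R
t=4: a0@(3,3):P a1@(0,3):R a2@(2,1):R
t=5: a0@(0,3):P a1@(1,3):R a2@(2,0):R
t=6: a0@(1,3):P a1@(2,3):R a2@(1,0):R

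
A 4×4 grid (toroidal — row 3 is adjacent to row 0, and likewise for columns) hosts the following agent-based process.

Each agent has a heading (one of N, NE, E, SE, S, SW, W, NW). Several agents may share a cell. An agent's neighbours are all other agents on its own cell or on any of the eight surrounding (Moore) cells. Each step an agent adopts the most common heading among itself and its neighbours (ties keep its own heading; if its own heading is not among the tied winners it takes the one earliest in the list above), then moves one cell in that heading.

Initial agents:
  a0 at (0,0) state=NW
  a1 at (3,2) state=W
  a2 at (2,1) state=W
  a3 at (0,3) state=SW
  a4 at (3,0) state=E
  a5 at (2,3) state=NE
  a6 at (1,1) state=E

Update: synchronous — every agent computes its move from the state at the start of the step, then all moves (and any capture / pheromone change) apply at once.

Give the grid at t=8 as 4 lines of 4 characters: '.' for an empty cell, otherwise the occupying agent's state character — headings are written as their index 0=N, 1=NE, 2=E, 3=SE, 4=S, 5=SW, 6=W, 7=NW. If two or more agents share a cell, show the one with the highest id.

2..2
.2..
.2..
2...

t=1: a0@(0,1):E a1@(3,1):W a2@(2,0):W a3@(1,2):SW a4@(3,1):E a5@(1,0):NE a6@(1,2):E
t=2: a0@(0,2):E a1@(3,0):W a2@(2,3):W a3@(1,3):E a4@(3,2):E a5@(0,1):NE a6@(1,3):E
t=3: a0@(0,3):E a1@(3,3):W a2@(2,0):E a3@(1,0):E a4@(3,3):E a5@(0,2):E a6@(1,0):E
t=4: a0@(0,0):E a1@(3,0):E a2@(2,1):E a3@(1,1):E a4@(3,0):E a5@(0,3):E a6@(1,1):E
t=5: a0@(0,1):E a1@(3,1):E a2@(2,2):E a3@(1,2):E a4@(3,1):E a5@(0,0):E a6@(1,2):E
t=6: a0@(0,2):E a1@(3,2):E a2@(2,3):E a3@(1,3):E a4@(3,2):E a5@(0,1):E a6@(1,3):E
t=7: a0@(0,3):E a1@(3,3):E a2@(2,0):E a3@(1,0):E a4@(3,3):E a5@(0,2):E a6@(1,0):E
t=8: a0@(0,0):E a1@(3,0):E a2@(2,1):E a3@(1,1):E a4@(3,0):E a5@(0,3):E a6@(1,1):E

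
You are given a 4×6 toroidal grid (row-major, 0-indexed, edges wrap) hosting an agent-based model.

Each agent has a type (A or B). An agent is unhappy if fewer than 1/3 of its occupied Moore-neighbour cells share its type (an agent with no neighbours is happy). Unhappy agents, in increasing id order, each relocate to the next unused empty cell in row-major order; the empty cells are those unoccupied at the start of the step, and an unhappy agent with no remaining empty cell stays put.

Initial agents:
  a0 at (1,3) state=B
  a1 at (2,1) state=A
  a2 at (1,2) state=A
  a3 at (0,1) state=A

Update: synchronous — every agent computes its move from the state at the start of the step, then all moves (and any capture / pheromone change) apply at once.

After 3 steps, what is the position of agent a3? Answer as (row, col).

t=1: a0@(0,0):B a1@(2,1):A a2@(1,2):A a3@(0,1):A
t=2: a0@(0,2):B a1@(2,1):A a2@(1,2):A a3@(0,1):A
t=3: a0@(0,0):B a1@(2,1):A a2@(1,2):A a3@(0,1):A

(0, 1)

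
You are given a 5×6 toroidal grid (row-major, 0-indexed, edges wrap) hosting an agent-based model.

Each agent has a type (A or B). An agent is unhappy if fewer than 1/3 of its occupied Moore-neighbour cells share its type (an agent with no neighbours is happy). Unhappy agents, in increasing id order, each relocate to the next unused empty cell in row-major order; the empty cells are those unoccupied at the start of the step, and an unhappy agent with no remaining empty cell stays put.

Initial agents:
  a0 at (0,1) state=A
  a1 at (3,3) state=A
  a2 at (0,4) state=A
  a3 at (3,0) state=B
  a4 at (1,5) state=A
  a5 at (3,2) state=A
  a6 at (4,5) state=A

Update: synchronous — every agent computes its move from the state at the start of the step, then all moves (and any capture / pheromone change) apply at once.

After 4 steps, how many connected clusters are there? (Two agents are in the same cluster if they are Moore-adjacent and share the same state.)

3

t=1: a0@(0,1):A a1@(3,3):A a2@(0,4):A a3@(0,0):B a4@(1,5):A a5@(3,2):A a6@(4,5):A
t=2: a0@(0,2):A a1@(3,3):A a2@(0,4):A a3@(0,3):B a4@(1,5):A a5@(3,2):A a6@(4,5):A
t=3: a0@(0,0):A a1@(3,3):A a2@(0,4):A a3@(0,1):B a4@(1,5):A a5@(3,2):A a6@(4,5):A
t=4: a0@(0,0):A a1@(3,3):A a2@(0,4):A a3@(0,2):B a4@(1,5):A a5@(3,2):A a6@(4,5):A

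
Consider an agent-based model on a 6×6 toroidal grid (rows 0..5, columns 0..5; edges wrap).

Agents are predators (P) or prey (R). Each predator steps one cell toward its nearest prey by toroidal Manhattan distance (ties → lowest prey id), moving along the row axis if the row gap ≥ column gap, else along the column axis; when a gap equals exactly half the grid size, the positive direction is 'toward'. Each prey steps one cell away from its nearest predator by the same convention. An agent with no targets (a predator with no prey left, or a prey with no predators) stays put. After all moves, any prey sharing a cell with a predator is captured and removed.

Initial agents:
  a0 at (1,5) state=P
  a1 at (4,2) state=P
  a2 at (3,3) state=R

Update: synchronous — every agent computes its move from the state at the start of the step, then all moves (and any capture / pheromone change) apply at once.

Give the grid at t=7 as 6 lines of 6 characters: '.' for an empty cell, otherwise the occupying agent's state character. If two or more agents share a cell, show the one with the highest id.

......
......
..P.P.
......
......
......

t=1: a0@(2,5):P a1@(3,2):P a2@(2,3):R
t=2: a0@(2,4):P a1@(2,2):P
t=3: (unchanged — steady state)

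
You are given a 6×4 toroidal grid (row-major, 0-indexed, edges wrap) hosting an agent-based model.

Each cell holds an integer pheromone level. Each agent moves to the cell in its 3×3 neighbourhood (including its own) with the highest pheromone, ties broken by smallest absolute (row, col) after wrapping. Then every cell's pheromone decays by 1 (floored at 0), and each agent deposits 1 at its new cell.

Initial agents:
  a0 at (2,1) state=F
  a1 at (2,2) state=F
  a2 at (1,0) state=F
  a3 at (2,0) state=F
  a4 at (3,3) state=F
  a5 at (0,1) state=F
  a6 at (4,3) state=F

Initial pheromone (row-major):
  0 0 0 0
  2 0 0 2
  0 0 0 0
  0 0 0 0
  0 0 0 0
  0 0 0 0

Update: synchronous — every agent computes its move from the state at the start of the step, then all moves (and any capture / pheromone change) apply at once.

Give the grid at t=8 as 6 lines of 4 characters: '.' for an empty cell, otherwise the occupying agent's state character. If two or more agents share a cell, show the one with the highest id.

....
F...
....
....
....
....

t=1: a0@(1,0) a1@(1,3) a2@(1,0) a3@(1,0) a4@(2,0) a5@(1,0) a6@(3,0) | pheromone: 0 0 0 0 / 5 0 0 2 / 1 0 0 0 / 1 0 0 0 / 0 0 0 0 / 0 0 0 0
t=2: a0@(1,0) a1@(1,0) a2@(1,0) a3@(1,0) a4@(1,0) a5@(1,0) a6@(2,0) | pheromone: 0 0 0 0 / 10 0 0 1 / 1 0 0 0 / 0 0 0 0 / 0 0 0 0 / 0 0 0 0
t=3: a0@(1,0) a1@(1,0) a2@(1,0) a3@(1,0) a4@(1,0) a5@(1,0) a6@(1,0) | pheromone: 0 0 0 0 / 16 0 0 0 / 0 0 0 0 / 0 0 0 0 / 0 0 0 0 / 0 0 0 0
t=4: a0@(1,0) a1@(1,0) a2@(1,0) a3@(1,0) a4@(1,0) a5@(1,0) a6@(1,0) | pheromone: 0 0 0 0 / 22 0 0 0 / 0 0 0 0 / 0 0 0 0 / 0 0 0 0 / 0 0 0 0
t=5: a0@(1,0) a1@(1,0) a2@(1,0) a3@(1,0) a4@(1,0) a5@(1,0) a6@(1,0) | pheromone: 0 0 0 0 / 28 0 0 0 / 0 0 0 0 / 0 0 0 0 / 0 0 0 0 / 0 0 0 0
t=6: a0@(1,0) a1@(1,0) a2@(1,0) a3@(1,0) a4@(1,0) a5@(1,0) a6@(1,0) | pheromone: 0 0 0 0 / 34 0 0 0 / 0 0 0 0 / 0 0 0 0 / 0 0 0 0 / 0 0 0 0
t=7: a0@(1,0) a1@(1,0) a2@(1,0) a3@(1,0) a4@(1,0) a5@(1,0) a6@(1,0) | pheromone: 0 0 0 0 / 40 0 0 0 / 0 0 0 0 / 0 0 0 0 / 0 0 0 0 / 0 0 0 0
t=8: a0@(1,0) a1@(1,0) a2@(1,0) a3@(1,0) a4@(1,0) a5@(1,0) a6@(1,0) | pheromone: 0 0 0 0 / 46 0 0 0 / 0 0 0 0 / 0 0 0 0 / 0 0 0 0 / 0 0 0 0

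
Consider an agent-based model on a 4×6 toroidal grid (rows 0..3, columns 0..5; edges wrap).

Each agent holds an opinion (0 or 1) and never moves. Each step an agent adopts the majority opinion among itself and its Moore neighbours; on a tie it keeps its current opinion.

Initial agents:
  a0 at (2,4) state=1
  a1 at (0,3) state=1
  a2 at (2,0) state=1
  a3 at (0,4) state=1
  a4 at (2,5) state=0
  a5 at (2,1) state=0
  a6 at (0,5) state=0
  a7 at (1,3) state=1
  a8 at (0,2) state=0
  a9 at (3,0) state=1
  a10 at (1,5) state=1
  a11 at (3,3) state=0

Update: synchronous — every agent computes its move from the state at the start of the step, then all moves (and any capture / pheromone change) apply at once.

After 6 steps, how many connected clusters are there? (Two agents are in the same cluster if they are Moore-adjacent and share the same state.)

1

t=1: a0@(2,4):1 a1@(0,3):1 a2@(2,0):1 a3@(0,4):1 a4@(2,5):1 a5@(2,1):1 a6@(0,5):1 a7@(1,3):1 a8@(0,2):0 a9@(3,0):0 a10@(1,5):1 a11@(3,3):1
t=2: a0@(2,4):1 a1@(0,3):1 a2@(2,0):1 a3@(0,4):1 a4@(2,5):1 a5@(2,1):1 a6@(0,5):1 a7@(1,3):1 a8@(0,2):1 a9@(3,0):1 a10@(1,5):1 a11@(3,3):1
t=3: (unchanged — steady state)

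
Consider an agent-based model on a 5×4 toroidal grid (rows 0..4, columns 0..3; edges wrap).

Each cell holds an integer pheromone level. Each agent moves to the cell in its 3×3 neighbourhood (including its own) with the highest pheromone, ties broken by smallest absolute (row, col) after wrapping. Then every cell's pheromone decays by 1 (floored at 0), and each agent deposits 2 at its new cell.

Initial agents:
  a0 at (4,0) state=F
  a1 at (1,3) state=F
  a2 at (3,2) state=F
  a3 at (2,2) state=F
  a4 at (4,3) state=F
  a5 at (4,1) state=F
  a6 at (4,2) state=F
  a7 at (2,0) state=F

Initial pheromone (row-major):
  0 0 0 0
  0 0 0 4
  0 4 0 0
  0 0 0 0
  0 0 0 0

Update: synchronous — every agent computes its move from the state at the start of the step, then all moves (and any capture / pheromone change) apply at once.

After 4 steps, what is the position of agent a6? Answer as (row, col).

t=1: a0@(0,0) a1@(1,3) a2@(2,1) a3@(1,3) a4@(0,0) a5@(0,0) a6@(0,1) a7@(1,3) | pheromone: 6 2 0 0 / 0 0 0 9 / 0 5 0 0 / 0 0 0 0 / 0 0 0 0
t=2: a0@(1,3) a1@(1,3) a2@(2,1) a3@(1,3) a4@(1,3) a5@(1,3) a6@(0,0) a7@(1,3) | pheromone: 7 1 0 0 / 0 0 0 20 / 0 6 0 0 / 0 0 0 0 / 0 0 0 0
t=3: a0@(1,3) a1@(1,3) a2@(2,1) a3@(1,3) a4@(1,3) a5@(1,3) a6@(1,3) a7@(1,3) | pheromone: 6 0 0 0 / 0 0 0 33 / 0 7 0 0 / 0 0 0 0 / 0 0 0 0
t=4: a0@(1,3) a1@(1,3) a2@(2,1) a3@(1,3) a4@(1,3) a5@(1,3) a6@(1,3) a7@(1,3) | pheromone: 5 0 0 0 / 0 0 0 46 / 0 8 0 0 / 0 0 0 0 / 0 0 0 0

(1, 3)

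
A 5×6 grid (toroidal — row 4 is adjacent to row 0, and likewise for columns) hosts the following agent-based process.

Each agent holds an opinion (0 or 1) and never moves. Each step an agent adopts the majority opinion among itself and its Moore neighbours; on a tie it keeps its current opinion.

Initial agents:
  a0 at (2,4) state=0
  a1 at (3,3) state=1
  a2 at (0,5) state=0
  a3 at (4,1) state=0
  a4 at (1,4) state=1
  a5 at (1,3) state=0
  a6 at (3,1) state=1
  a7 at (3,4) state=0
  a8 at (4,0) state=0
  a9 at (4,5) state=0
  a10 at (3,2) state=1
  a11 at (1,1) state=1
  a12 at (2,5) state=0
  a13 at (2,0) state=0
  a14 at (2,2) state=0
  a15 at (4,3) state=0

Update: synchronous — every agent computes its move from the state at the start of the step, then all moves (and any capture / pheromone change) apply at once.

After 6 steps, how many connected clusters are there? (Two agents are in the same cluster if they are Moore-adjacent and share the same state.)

t=1: a0@(2,4):0 a1@(3,3):0 a2@(0,5):0 a3@(4,1):0 a4@(1,4):0 a5@(1,3):0 a6@(3,1):0 a7@(3,4):0 a8@(4,0):0 a9@(4,5):0 a10@(3,2):1 a11@(1,1):0 a12@(2,5):0 a13@(2,0):0 a14@(2,2):1 a15@(4,3):0
t=2: a0@(2,4):0 a1@(3,3):0 a2@(0,5):0 a3@(4,1):0 a4@(1,4):0 a5@(1,3):0 a6@(3,1):0 a7@(3,4):0 a8@(4,0):0 a9@(4,5):0 a10@(3,2):0 a11@(1,1):0 a12@(2,5):0 a13@(2,0):0 a14@(2,2):0 a15@(4,3):0
t=3: (unchanged — steady state)

1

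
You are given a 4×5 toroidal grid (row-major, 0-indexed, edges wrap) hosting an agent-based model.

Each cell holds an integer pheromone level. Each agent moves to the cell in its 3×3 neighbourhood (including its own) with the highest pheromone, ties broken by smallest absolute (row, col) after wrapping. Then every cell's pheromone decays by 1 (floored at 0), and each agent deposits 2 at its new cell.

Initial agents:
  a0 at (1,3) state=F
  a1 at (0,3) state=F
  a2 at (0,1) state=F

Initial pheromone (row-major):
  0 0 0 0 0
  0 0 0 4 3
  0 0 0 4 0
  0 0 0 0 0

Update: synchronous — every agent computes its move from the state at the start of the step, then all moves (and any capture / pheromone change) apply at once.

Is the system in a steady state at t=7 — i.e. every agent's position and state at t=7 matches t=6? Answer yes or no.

t=1: a0@(1,3) a1@(1,3) a2@(0,0) | pheromone: 2 0 0 0 0 / 0 0 0 7 2 / 0 0 0 3 0 / 0 0 0 0 0
t=2: a0@(1,3) a1@(1,3) a2@(0,0) | pheromone: 3 0 0 0 0 / 0 0 0 10 1 / 0 0 0 2 0 / 0 0 0 0 0
t=3: a0@(1,3) a1@(1,3) a2@(0,0) | pheromone: 4 0 0 0 0 / 0 0 0 13 0 / 0 0 0 1 0 / 0 0 0 0 0
t=4: a0@(1,3) a1@(1,3) a2@(0,0) | pheromone: 5 0 0 0 0 / 0 0 0 16 0 / 0 0 0 0 0 / 0 0 0 0 0
t=5: a0@(1,3) a1@(1,3) a2@(0,0) | pheromone: 6 0 0 0 0 / 0 0 0 19 0 / 0 0 0 0 0 / 0 0 0 0 0
t=6: a0@(1,3) a1@(1,3) a2@(0,0) | pheromone: 7 0 0 0 0 / 0 0 0 22 0 / 0 0 0 0 0 / 0 0 0 0 0
t=7: a0@(1,3) a1@(1,3) a2@(0,0) | pheromone: 8 0 0 0 0 / 0 0 0 25 0 / 0 0 0 0 0 / 0 0 0 0 0

yes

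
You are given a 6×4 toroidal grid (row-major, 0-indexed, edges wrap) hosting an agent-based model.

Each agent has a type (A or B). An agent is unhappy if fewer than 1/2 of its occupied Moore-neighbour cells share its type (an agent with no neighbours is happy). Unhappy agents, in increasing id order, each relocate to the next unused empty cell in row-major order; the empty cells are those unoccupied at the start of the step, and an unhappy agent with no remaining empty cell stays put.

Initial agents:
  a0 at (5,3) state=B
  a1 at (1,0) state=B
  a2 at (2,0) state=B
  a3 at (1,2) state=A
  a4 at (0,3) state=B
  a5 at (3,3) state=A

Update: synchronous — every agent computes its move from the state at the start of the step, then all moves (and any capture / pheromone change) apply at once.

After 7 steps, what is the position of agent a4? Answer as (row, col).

t=1: a0@(5,3):B a1@(1,0):B a2@(2,0):B a3@(0,0):A a4@(0,3):B a5@(0,1):A
t=2: a0@(5,3):B a1@(1,0):B a2@(2,0):B a3@(0,2):A a4@(0,3):B a5@(0,1):A
t=3: a0@(5,3):B a1@(1,0):B a2@(2,0):B a3@(0,0):A a4@(0,3):B a5@(0,1):A
t=4: a0@(5,3):B a1@(1,0):B a2@(2,0):B a3@(0,2):A a4@(0,3):B a5@(0,1):A
t=5: a0@(5,3):B a1@(1,0):B a2@(2,0):B a3@(0,0):A a4@(0,3):B a5@(0,1):A
t=6: a0@(5,3):B a1@(1,0):B a2@(2,0):B a3@(0,2):A a4@(0,3):B a5@(0,1):A
t=7: a0@(5,3):B a1@(1,0):B a2@(2,0):B a3@(0,0):A a4@(0,3):B a5@(0,1):A

(0, 3)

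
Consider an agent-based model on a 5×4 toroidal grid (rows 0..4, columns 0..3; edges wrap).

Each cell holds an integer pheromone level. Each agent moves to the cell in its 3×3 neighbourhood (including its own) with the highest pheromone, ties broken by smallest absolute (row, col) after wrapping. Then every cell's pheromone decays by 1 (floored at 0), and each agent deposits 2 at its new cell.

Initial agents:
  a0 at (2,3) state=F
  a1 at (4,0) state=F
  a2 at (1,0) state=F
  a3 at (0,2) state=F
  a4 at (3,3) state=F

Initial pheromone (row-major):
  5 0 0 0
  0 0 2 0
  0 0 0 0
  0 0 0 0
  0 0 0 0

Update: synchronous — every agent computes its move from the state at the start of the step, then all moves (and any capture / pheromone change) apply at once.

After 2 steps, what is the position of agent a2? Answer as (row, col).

(0, 0)

t=1: a0@(1,2) a1@(0,0) a2@(0,0) a3@(1,2) a4@(2,0) | pheromone: 8 0 0 0 / 0 0 5 0 / 2 0 0 0 / 0 0 0 0 / 0 0 0 0
t=2: a0@(1,2) a1@(0,0) a2@(0,0) a3@(1,2) a4@(2,0) | pheromone: 11 0 0 0 / 0 0 8 0 / 3 0 0 0 / 0 0 0 0 / 0 0 0 0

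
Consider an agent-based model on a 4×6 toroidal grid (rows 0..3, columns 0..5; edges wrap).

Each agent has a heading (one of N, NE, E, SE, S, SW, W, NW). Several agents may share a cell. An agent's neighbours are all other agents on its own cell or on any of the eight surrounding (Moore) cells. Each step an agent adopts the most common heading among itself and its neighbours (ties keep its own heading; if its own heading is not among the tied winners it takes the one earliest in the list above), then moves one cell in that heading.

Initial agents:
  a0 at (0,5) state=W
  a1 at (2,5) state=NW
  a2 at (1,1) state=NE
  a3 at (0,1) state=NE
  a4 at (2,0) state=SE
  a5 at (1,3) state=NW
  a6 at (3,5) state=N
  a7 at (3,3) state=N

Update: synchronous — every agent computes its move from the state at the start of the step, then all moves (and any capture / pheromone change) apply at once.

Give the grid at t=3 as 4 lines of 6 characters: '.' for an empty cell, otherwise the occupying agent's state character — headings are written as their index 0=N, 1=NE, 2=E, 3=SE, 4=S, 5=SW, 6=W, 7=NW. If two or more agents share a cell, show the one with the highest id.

t=1: a0@(0,4):W a1@(1,4):NW a2@(0,2):NE a3@(3,2):NE a4@(3,1):SE a5@(0,2):NW a6@(2,5):N a7@(2,3):N
t=2: a0@(0,3):W a1@(0,4):N a2@(3,3):NE a3@(2,3):NE a4@(2,2):NE a5@(3,3):NE a6@(1,5):N a7@(1,3):N
t=3: a0@(3,3):N a1@(3,4):N a2@(2,4):NE a3@(1,4):NE a4@(1,3):NE a5@(2,4):NE a6@(0,5):N a7@(0,3):N

...0.0
...11.
....1.
...00.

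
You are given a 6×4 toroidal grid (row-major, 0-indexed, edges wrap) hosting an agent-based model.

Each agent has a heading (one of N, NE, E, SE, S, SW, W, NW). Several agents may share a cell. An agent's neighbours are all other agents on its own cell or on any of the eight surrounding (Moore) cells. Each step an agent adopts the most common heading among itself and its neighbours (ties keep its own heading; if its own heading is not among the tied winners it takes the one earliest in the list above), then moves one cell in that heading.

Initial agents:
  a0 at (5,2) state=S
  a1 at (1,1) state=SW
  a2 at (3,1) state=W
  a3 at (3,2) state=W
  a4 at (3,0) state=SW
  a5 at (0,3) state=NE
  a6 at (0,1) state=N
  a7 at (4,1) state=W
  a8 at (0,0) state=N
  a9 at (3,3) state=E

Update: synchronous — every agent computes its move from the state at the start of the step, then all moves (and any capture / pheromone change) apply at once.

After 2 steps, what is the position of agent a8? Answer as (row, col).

t=1: a0@(0,2):S a1@(0,1):N a2@(3,0):W a3@(3,1):W a4@(3,3):W a5@(5,0):NE a6@(5,1):N a7@(4,0):W a8@(5,0):N a9@(3,0):E
t=2: a0@(5,2):N a1@(5,1):N a2@(3,3):W a3@(3,0):W a4@(3,2):W a5@(4,0):N a6@(4,1):N a7@(4,3):W a8@(4,0):N a9@(3,3):W

(4, 0)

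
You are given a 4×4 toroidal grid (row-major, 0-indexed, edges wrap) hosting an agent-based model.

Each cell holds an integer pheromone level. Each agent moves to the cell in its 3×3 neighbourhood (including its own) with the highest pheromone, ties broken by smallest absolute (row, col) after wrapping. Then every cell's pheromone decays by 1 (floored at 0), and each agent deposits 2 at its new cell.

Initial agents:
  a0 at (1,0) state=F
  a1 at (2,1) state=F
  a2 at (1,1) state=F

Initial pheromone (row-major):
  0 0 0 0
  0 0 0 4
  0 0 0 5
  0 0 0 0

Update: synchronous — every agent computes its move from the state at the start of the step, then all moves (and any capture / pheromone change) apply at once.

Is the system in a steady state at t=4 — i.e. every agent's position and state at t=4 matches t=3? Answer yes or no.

t=1: a0@(2,3) a1@(1,0) a2@(0,0) | pheromone: 2 0 0 0 / 2 0 0 3 / 0 0 0 6 / 0 0 0 0
t=2: a0@(2,3) a1@(2,3) a2@(1,3) | pheromone: 1 0 0 0 / 1 0 0 4 / 0 0 0 9 / 0 0 0 0
t=3: a0@(2,3) a1@(2,3) a2@(2,3) | pheromone: 0 0 0 0 / 0 0 0 3 / 0 0 0 14 / 0 0 0 0
t=4: a0@(2,3) a1@(2,3) a2@(2,3) | pheromone: 0 0 0 0 / 0 0 0 2 / 0 0 0 19 / 0 0 0 0

yes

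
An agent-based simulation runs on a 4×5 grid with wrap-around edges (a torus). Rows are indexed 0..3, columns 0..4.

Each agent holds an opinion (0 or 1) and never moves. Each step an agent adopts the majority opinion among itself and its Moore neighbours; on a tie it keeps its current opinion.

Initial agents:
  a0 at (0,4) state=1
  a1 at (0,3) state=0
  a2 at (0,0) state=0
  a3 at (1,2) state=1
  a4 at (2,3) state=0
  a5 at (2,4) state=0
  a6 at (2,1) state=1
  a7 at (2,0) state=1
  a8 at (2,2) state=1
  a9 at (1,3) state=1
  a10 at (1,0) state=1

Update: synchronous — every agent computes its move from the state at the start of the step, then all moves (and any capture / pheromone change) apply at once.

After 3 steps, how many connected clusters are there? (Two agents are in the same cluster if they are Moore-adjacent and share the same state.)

1

t=1: a0@(0,4):1 a1@(0,3):1 a2@(0,0):1 a3@(1,2):1 a4@(2,3):1 a5@(2,4):1 a6@(2,1):1 a7@(2,0):1 a8@(2,2):1 a9@(1,3):1 a10@(1,0):1
t=2: (unchanged — steady state)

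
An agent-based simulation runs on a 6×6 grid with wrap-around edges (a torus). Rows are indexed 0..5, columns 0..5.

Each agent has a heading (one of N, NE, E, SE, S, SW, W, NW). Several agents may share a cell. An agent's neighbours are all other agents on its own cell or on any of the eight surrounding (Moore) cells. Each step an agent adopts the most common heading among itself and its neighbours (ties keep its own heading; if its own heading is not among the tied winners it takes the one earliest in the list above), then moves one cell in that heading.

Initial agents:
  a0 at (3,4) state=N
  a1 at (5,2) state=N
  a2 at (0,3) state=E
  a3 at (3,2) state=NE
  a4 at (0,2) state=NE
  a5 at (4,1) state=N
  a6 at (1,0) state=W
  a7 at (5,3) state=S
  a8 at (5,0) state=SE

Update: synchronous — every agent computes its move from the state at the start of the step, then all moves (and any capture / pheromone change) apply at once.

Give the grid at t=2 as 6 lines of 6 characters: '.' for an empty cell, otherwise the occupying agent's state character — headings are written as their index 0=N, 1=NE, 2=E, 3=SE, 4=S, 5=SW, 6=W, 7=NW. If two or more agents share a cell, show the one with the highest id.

.....2
..346.
.0....
..0...
....1.
......

t=1: a0@(2,4):N a1@(4,2):N a2@(0,4):E a3@(2,3):NE a4@(5,3):NE a5@(3,1):N a6@(1,5):W a7@(0,3):S a8@(0,1):SE
t=2: a0@(1,4):N a1@(3,2):N a2@(0,5):E a3@(1,4):NE a4@(4,4):NE a5@(2,1):N a6@(1,4):W a7@(1,3):S a8@(1,2):SE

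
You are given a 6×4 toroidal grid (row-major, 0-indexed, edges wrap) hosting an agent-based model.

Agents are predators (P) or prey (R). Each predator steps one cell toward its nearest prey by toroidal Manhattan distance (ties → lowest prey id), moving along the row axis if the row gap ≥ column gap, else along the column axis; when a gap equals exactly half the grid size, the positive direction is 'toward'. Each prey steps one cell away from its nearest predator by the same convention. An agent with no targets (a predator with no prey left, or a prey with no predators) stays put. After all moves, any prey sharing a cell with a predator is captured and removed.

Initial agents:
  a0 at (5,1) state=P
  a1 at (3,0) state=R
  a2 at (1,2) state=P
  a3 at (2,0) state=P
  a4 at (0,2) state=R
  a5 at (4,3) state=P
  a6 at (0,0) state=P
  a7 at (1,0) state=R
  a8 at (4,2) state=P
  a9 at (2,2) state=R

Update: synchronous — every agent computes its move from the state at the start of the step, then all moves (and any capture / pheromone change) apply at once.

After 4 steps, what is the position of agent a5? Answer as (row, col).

t=1: a0@(0,1):P a1@(4,0):R a2@(0,2):P a3@(3,0):P a5@(3,3):P a6@(1,0):P a7@(0,0):R a8@(5,2):P a9@(3,2):R
t=2: a0@(0,0):P a1@(5,0):R a2@(0,3):P a3@(4,0):P a5@(3,2):P a6@(0,0):P a8@(4,2):P a9@(3,1):R
t=3: a0@(5,0):P a1@(4,0):R a2@(5,3):P a3@(5,0):P a5@(3,1):P a6@(5,0):P a8@(3,2):P a9@(3,0):R
t=4: a0@(4,0):P a2@(4,3):P a3@(4,0):P a5@(3,0):P a6@(4,0):P a8@(3,3):P

(3, 0)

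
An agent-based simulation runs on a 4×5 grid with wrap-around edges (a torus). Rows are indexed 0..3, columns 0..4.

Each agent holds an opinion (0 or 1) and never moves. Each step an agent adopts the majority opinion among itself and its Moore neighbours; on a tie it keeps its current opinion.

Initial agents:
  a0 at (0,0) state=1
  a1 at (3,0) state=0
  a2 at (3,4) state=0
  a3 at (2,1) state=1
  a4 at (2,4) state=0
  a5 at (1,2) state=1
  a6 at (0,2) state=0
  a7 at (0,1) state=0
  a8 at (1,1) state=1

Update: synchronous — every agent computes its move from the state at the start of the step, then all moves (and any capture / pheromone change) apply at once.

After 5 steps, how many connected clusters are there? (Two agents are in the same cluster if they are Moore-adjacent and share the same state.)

2

t=1: a0@(0,0):0 a1@(3,0):0 a2@(3,4):0 a3@(2,1):1 a4@(2,4):0 a5@(1,2):1 a6@(0,2):0 a7@(0,1):0 a8@(1,1):1
t=2: (unchanged — steady state)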